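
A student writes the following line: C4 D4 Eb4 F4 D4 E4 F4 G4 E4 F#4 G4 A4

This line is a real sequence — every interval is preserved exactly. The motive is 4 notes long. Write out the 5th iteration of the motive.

The 4-note cells begin on C4, D4, E4 — each up a 2nd from the last.
Carrying on: F#4 → G#4.
So cell 5 is G#4 A#4 B4 C#5.

G#4 A#4 B4 C#5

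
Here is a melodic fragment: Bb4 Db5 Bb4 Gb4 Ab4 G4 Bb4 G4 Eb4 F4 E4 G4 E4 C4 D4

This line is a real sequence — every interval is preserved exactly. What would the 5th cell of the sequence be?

The 5-note cells begin on Bb4, G4, E4 — each down a 3rd from the last.
Extending down a 3rd: C#4 → A#3.
So cell 5 is A#3 C#4 A#3 F#3 G#3.

A#3 C#4 A#3 F#3 G#3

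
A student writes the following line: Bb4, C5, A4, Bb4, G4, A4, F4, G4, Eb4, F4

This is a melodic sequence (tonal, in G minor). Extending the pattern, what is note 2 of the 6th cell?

The unit is 2 notes. Position-2 pitches of the 5 shown cells: C5, Bb4, A4, G4, F4.
Each moves down a 2nd; the next is Eb4.

Eb4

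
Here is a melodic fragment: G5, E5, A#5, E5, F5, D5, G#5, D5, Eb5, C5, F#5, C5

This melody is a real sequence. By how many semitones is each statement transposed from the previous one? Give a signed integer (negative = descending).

-2

With a 4-note motive the entries are G5, F5, Eb5, each down a 2nd from the previous.
G5→F5 is 77 − 79 = -2 semitones.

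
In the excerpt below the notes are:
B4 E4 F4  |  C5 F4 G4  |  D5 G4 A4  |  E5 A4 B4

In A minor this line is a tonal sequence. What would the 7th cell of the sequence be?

A5 D5 E5

Unit = 3 notes; the statements start on B4, C5, D5, E5, moving up a 2nd each time.
Continuing the starts: F5 → G5 → A5.
Statement 7 starts on A5 and keeps the same diatonic contour: A5 D5 E5.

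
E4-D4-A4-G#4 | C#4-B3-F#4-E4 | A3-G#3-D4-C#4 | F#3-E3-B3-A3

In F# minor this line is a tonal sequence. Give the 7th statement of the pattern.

The 4-note cells begin on E4, C#4, A3, F#3 — each down a 3rd from the last.
Carrying on: D3 → B2 → G#2.
So cell 7 is G#2 F#2 C#3 B2.

G#2 F#2 C#3 B2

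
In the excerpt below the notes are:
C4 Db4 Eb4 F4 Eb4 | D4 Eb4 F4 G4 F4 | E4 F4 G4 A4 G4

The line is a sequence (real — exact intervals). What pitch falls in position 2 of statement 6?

B4

With 5-note cells, note 2 of each statement runs Db4, Eb4, F4.
Carrying that up a 2nd forward: G4 → A4 → B4.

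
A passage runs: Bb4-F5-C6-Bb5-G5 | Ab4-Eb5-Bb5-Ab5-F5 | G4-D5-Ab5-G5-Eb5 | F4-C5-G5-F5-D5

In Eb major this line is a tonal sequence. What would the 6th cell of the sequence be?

The 5-note cells begin on Bb4, Ab4, G4, F4 — each down a 2nd from the last.
Carrying on: Eb4 → D4.
So cell 6 is D4 Ab4 Eb5 D5 Bb4.

D4 Ab4 Eb5 D5 Bb4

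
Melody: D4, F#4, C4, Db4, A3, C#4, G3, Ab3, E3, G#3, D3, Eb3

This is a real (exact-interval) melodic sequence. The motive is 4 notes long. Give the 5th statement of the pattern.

F#2 A#2 E2 F2

Taking 4-note groups, the heads are D4, A3, E3: the pattern moves down a 4th.
Carrying on: B2 → F#2.
Statement 5 starts on F#2 and keeps the same exact contour: F#2 A#2 E2 F2.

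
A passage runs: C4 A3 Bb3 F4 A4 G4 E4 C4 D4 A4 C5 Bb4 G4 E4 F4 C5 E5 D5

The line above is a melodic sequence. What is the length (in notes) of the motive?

18 notes total. Splitting into 3 groups of 6:
C4 A3 Bb3 F4 A4 G4 | E4 C4 D4 A4 C5 Bb4 | G4 E4 F4 C5 E5 D5
Each cell is the previous one up a 3rd — so the unit is 6 notes.

6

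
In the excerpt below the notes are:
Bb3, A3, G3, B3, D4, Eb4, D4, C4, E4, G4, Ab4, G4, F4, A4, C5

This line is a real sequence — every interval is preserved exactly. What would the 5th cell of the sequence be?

With a 5-note motive the entries are Bb3, Eb4, Ab4, each up a 4th from the previous.
Extending up a 4th: Db5 → Gb5.
Statement 5 starts on Gb5 and keeps the same exact contour: Gb5 F5 Eb5 G5 Bb5.

Gb5 F5 Eb5 G5 Bb5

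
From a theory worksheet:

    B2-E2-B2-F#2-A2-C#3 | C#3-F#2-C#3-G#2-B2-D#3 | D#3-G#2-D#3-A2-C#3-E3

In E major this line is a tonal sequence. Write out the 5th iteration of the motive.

F#3 B2 F#3 C#3 E3 G#3

Taking 6-note groups, the heads are B2, C#3, D#3: the pattern moves up a 2nd.
Continuing the starts: E3 → F#3.
From F#3 the diatonic shape gives F#3 B2 F#3 C#3 E3 G#3.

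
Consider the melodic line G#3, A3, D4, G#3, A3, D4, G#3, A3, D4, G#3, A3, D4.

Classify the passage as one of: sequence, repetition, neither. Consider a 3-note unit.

repetition

Each 3-note cell is identical (G#3 A3 D4), restated at the same pitch.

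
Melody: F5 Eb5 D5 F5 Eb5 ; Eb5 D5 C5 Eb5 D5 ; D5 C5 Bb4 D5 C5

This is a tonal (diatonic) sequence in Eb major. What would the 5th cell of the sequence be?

Taking 5-note groups, the heads are F5, Eb5, D5: the pattern moves down a 2nd.
Extending down a 2nd: C5 → Bb4.
From Bb4 the diatonic shape gives Bb4 Ab4 G4 Bb4 Ab4.

Bb4 Ab4 G4 Bb4 Ab4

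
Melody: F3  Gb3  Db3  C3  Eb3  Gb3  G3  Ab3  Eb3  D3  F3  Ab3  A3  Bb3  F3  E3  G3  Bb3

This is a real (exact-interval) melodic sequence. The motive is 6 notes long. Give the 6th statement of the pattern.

The 6-note cells begin on F3, G3, A3 — each up a 2nd from the last.
Continuing the starts: B3 → C#4 → D#4.
Statement 6 starts on D#4 and keeps the same exact contour: D#4 E4 B3 A#3 C#4 E4.

D#4 E4 B3 A#3 C#4 E4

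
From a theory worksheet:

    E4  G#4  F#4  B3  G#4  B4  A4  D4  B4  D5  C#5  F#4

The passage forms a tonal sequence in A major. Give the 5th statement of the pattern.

The 4-note cells begin on E4, G#4, B4 — each up a 3rd from the last.
Extending up a 3rd: D5 → F#5.
So cell 5 is F#5 A5 G#5 C#5.

F#5 A5 G#5 C#5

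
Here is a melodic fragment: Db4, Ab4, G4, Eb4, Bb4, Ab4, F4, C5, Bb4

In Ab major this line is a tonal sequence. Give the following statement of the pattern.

G4 Db5 C5

Taking 3-note groups, the heads are Db4, Eb4, F4: the pattern moves up a 2nd.
From G4 the diatonic shape gives G4 Db5 C5.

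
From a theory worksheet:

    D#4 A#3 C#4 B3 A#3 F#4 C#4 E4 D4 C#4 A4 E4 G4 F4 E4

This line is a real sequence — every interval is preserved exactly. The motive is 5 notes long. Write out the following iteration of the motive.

Unit = 5 notes; the statements start on D#4, F#4, A4, moving up a 3rd each time.
Statement 4 starts on C5 and keeps the same exact contour: C5 G4 Bb4 Ab4 G4.

C5 G4 Bb4 Ab4 G4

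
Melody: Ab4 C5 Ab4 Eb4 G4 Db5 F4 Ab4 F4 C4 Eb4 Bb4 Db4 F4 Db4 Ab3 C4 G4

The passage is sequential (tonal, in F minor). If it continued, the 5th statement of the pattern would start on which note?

The 6-note cells begin on Ab4, F4, Db4 — each down a 3rd from the last.
Continuing: Bb3 → G3. Statement 5 starts on G3.

G3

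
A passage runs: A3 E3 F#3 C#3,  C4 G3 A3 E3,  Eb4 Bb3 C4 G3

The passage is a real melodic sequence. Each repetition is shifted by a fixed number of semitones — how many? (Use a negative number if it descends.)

With a 4-note motive the entries are A3, C4, Eb4, each up a 3rd from the previous.
A3→C4 is 60 − 57 = 3 semitones.

3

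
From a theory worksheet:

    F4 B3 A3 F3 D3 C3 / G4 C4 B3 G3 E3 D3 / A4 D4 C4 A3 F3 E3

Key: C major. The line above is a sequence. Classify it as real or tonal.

Every note is diatonic to C major.
Cell 1 has -6 semitones from note 1 to 2, but cell 2 has -7 — the interval quality changes while the contour stays the same, which is the hallmark of a tonal sequence.

tonal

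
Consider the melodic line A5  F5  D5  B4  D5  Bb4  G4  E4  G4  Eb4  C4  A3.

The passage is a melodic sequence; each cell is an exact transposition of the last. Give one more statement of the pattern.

Taking 4-note groups, the heads are A5, D5, G4: the pattern moves down a 5th.
Statement 4 starts on C4 and keeps the same exact contour: C4 Ab3 F3 D3.

C4 Ab3 F3 D3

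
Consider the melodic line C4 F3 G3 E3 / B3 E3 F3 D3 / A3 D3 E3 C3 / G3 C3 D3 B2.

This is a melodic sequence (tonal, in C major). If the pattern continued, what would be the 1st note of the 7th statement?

With 4-note cells, note 1 of each statement runs C4, B3, A3, G3.
Each moves down a 2nd. Continuing: F3 → E3 → D3.

D3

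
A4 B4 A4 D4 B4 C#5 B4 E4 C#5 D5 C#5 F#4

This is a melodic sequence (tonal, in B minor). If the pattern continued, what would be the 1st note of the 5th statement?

E5

With 4-note cells, note 1 of each statement runs A4, B4, C#5.
Each moves up a 2nd. Continuing: D5 → E5.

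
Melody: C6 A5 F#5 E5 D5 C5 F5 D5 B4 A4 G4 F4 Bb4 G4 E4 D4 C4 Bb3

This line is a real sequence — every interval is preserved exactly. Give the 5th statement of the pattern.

Ab3 F3 D3 C3 Bb2 Ab2

Unit = 6 notes; the statements start on C6, F5, Bb4, moving down a 5th each time.
Continuing the starts: Eb4 → Ab3.
From Ab3 the exact shape gives Ab3 F3 D3 C3 Bb2 Ab2.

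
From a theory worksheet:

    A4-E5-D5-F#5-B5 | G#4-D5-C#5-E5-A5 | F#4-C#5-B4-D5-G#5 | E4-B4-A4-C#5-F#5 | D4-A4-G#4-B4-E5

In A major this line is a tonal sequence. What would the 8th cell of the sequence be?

A3 E4 D4 F#4 B4

Unit = 5 notes; the statements start on A4, G#4, F#4, E4, D4, moving down a 2nd each time.
Carrying on: C#4 → B3 → A3.
From A3 the diatonic shape gives A3 E4 D4 F#4 B4.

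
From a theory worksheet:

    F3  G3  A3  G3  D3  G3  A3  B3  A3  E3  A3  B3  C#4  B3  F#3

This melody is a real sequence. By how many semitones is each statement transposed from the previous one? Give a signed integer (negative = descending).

With a 5-note motive the entries are F3, G3, A3, each up a 2nd from the previous.
Counting half-steps from F3 to G3: 2.

2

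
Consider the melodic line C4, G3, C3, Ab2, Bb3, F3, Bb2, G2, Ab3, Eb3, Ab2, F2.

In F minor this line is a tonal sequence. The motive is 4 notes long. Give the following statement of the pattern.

Taking 4-note groups, the heads are C4, Bb3, Ab3: the pattern moves down a 2nd.
So cell 4 is G3 Db3 G2 Eb2.

G3 Db3 G2 Eb2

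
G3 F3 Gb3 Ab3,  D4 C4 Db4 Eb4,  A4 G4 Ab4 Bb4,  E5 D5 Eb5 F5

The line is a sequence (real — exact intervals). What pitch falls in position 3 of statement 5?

Grouping in 4s, the 3rd note of each cell is Gb3, Db4, Ab4, Eb5.
One more up a 5th gives Bb5.

Bb5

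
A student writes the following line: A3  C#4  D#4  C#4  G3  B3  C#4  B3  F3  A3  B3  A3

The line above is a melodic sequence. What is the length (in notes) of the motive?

12 notes total. Splitting into 3 groups of 4:
A3 C#4 D#4 C#4 | G3 B3 C#4 B3 | F3 A3 B3 A3
Every group is a transposition down a 2nd of the one before; no shorter unit works.

4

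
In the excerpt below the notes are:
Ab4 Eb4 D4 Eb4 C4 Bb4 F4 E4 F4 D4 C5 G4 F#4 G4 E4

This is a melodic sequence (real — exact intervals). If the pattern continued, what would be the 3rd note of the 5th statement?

With 5-note cells, note 3 of each statement runs D4, E4, F#4.
Extending up a 2nd: G#4 → A#4.

A#4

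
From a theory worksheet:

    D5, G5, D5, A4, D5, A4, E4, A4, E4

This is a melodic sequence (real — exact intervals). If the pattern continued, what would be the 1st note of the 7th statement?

G#2

The unit is 3 notes. Position-1 pitches of the 3 shown cells: D5, A4, E4.
Extending down a 4th: B3 → F#3 → C#3 → G#2.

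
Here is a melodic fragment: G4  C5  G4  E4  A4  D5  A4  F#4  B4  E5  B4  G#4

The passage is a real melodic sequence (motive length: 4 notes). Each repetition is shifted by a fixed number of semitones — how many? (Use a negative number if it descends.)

2

Taking 4-note groups, the heads are G4, A4, B4: the pattern moves up a 2nd.
G4→A4 is 69 − 67 = 2 semitones.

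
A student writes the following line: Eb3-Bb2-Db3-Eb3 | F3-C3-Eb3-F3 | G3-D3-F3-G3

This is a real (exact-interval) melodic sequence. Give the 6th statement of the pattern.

The 4-note cells begin on Eb3, F3, G3 — each up a 2nd from the last.
Continuing the starts: A3 → B3 → C#4.
So cell 6 is C#4 G#3 B3 C#4.

C#4 G#3 B3 C#4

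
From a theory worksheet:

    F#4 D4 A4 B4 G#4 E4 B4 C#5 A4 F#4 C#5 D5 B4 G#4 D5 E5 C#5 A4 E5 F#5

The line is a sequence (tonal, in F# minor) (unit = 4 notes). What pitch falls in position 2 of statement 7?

With 4-note cells, note 2 of each statement runs D4, E4, F#4, G#4, A4.
Each moves up a 2nd. Continuing: B4 → C#5.

C#5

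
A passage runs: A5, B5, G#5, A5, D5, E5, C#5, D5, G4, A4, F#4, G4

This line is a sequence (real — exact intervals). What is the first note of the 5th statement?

The 4-note cells begin on A5, D5, G4 — each down a 5th from the last.
Continuing: C4 → F3. Statement 5 starts on F3.

F3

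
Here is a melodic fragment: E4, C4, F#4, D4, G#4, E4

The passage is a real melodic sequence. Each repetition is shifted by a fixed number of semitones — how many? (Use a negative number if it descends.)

The 2-note cells begin on E4, F#4, G#4 — each up a 2nd from the last.
E4 to F#4 spans +2 semitones.

2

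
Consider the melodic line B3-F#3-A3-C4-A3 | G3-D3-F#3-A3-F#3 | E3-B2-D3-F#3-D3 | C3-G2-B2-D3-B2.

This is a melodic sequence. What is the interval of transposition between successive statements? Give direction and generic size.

down a 3rd

With a 5-note motive the entries are B3, G3, E3, C3, each down a 3rd from the previous.
From B3 to G3: down a 3rd.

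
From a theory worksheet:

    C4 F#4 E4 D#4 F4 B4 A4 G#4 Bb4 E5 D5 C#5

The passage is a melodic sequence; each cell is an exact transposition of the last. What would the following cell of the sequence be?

Taking 4-note groups, the heads are C4, F4, Bb4: the pattern moves up a 4th.
From Eb5 the exact shape gives Eb5 A5 G5 F#5.

Eb5 A5 G5 F#5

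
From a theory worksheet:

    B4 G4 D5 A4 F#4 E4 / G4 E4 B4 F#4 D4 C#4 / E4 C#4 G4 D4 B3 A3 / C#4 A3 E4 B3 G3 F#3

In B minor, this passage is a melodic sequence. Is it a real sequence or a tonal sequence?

tonal

Every note is diatonic to B minor.
Cell 1 has -4 semitones from note 1 to 2, but cell 2 has -3 — the interval quality changes while the contour stays the same, which is the hallmark of a tonal sequence.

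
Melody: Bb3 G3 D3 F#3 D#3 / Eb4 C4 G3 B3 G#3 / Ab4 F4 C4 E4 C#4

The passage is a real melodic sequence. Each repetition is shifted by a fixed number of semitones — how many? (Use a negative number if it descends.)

5

Unit = 5 notes; the statements start on Bb3, Eb4, Ab4, moving up a 4th each time.
Counting half-steps from Bb3 to Eb4: 5.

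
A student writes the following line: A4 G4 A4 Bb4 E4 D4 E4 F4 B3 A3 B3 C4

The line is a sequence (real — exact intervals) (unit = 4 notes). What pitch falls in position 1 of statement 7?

D#2

The unit is 4 notes. Position-1 pitches of the 3 shown cells: A4, E4, B3.
Extending down a 4th: F#3 → C#3 → G#2 → D#2.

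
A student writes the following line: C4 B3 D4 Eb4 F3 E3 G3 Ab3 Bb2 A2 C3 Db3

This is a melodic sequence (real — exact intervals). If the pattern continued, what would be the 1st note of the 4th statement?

With 4-note cells, note 1 of each statement runs C4, F3, Bb2.
From Bb2, down a 5th gives Eb2.

Eb2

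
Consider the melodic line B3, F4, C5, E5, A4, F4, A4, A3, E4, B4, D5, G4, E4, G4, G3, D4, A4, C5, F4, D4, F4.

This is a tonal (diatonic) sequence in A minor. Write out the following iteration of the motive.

Taking 7-note groups, the heads are B3, A3, G3: the pattern moves down a 2nd.
So cell 4 is F3 C4 G4 B4 E4 C4 E4.

F3 C4 G4 B4 E4 C4 E4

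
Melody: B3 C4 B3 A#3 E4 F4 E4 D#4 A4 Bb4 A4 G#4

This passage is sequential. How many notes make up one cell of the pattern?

4

12 notes total. Splitting into 3 groups of 4:
B3 C4 B3 A#3 | E4 F4 E4 D#4 | A4 Bb4 A4 G#4
Each cell is the previous one up a 4th — so the unit is 4 notes.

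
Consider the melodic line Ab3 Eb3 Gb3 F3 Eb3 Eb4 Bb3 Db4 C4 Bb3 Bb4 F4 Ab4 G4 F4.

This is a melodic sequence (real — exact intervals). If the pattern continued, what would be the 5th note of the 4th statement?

C5

The unit is 5 notes. Position-5 pitches of the 3 shown cells: Eb3, Bb3, F4.
From F4, up a 5th gives C5.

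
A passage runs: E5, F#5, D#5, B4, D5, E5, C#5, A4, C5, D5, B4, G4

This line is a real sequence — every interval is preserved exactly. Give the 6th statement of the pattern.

The 4-note cells begin on E5, D5, C5 — each down a 2nd from the last.
Extending down a 2nd: Bb4 → Ab4 → Gb4.
Statement 6 starts on Gb4 and keeps the same exact contour: Gb4 Ab4 F4 Db4.

Gb4 Ab4 F4 Db4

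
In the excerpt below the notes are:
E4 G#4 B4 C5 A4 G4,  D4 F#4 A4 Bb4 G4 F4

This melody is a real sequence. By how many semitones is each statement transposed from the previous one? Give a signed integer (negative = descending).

-2

The 6-note cells begin on E4, D4 — each down a 2nd from the last.
Counting half-steps from E4 to D4: -2.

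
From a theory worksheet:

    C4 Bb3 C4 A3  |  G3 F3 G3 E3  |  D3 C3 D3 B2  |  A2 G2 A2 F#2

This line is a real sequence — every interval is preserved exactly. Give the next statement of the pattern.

E2 D2 E2 C#2

Taking 4-note groups, the heads are C4, G3, D3, A2: the pattern moves down a 4th.
Statement 5 starts on E2 and keeps the same exact contour: E2 D2 E2 C#2.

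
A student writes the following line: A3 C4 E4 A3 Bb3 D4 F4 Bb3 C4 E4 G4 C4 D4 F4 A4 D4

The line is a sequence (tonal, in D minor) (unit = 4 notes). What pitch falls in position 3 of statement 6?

With 4-note cells, note 3 of each statement runs E4, F4, G4, A4.
Each moves up a 2nd. Continuing: Bb4 → C5.

C5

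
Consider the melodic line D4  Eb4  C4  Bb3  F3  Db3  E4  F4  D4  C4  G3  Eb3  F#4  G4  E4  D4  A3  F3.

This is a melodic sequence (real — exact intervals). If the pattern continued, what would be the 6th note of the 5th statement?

With 6-note cells, note 6 of each statement runs Db3, Eb3, F3.
Carrying that up a 2nd forward: G3 → A3.

A3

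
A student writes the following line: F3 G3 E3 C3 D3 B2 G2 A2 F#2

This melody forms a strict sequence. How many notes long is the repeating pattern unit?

3

Try groups of 3 (3 cells in 9 notes):
F3 G3 E3 | C3 D3 B2 | G2 A2 F#2
Each cell is the previous one down a 4th — so the unit is 3 notes.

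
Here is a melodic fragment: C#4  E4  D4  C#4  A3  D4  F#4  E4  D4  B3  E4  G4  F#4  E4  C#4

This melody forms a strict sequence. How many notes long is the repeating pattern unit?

15 notes total. Splitting into 3 groups of 5:
C#4 E4 D4 C#4 A3 | D4 F#4 E4 D4 B3 | E4 G4 F#4 E4 C#4
Each cell is the previous one up a 2nd — so the unit is 5 notes.

5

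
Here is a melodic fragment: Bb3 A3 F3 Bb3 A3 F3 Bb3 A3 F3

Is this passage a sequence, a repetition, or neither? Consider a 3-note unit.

Each 3-note cell is identical (Bb3 A3 F3), restated at the same pitch.

repetition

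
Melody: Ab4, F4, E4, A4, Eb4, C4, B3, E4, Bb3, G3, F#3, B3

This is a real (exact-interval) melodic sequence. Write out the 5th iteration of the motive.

C3 A2 G#2 C#3

Taking 4-note groups, the heads are Ab4, Eb4, Bb3: the pattern moves down a 4th.
Carrying on: F3 → C3.
From C3 the exact shape gives C3 A2 G#2 C#3.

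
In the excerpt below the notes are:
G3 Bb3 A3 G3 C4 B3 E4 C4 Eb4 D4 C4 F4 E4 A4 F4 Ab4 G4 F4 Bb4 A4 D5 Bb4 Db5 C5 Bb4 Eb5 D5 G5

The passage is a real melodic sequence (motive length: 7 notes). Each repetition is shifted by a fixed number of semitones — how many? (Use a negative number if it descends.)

The 7-note cells begin on G3, C4, F4, Bb4 — each up a 4th from the last.
G3 to C4 spans +5 semitones.

5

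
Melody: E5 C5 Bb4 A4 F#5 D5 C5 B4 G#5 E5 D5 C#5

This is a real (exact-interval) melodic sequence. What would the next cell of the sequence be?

A#5 F#5 E5 D#5

The 4-note cells begin on E5, F#5, G#5 — each up a 2nd from the last.
Statement 4 starts on A#5 and keeps the same exact contour: A#5 F#5 E5 D#5.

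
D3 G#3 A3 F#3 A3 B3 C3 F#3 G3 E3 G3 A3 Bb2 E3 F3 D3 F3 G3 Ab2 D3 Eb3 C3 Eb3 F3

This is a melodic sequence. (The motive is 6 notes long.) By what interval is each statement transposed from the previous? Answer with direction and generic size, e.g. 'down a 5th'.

down a 2nd

Taking 6-note groups, the heads are D3, C3, Bb2, Ab2: the pattern moves down a 2nd.
D3 to C3 is down a 2nd.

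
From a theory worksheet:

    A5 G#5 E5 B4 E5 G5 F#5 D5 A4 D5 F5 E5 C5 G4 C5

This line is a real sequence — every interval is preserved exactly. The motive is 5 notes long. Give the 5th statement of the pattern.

Db5 C5 Ab4 Eb4 Ab4

With a 5-note motive the entries are A5, G5, F5, each down a 2nd from the previous.
Extending down a 2nd: Eb5 → Db5.
From Db5 the exact shape gives Db5 C5 Ab4 Eb4 Ab4.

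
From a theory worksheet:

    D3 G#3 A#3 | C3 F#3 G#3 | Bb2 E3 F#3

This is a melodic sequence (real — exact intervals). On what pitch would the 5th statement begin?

With a 3-note motive the entries are D3, C3, Bb2, each down a 2nd from the previous.
Continuing: Ab2 → Gb2. Statement 5 starts on Gb2.

Gb2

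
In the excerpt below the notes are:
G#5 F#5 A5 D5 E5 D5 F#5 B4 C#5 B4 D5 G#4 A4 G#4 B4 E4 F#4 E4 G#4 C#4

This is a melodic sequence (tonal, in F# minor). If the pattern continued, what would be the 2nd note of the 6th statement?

Grouping in 4s, the 2nd note of each cell is F#5, D5, B4, G#4, E4.
Each moves down a 3rd; the next is C#4.

C#4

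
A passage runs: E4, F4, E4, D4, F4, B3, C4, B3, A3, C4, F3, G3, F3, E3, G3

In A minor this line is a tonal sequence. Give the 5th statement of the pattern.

Taking 5-note groups, the heads are E4, B3, F3: the pattern moves down a 4th.
Continuing the starts: C3 → G2.
So cell 5 is G2 A2 G2 F2 A2.

G2 A2 G2 F2 A2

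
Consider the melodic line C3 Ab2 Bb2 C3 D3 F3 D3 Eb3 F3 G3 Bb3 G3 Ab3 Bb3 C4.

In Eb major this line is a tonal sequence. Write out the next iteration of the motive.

Eb4 C4 D4 Eb4 F4

Unit = 5 notes; the statements start on C3, F3, Bb3, moving up a 4th each time.
From Eb4 the diatonic shape gives Eb4 C4 D4 Eb4 F4.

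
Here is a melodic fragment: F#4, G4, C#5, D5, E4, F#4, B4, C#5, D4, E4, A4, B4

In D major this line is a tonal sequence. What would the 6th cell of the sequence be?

A3 B3 E4 F#4

Taking 4-note groups, the heads are F#4, E4, D4: the pattern moves down a 2nd.
Carrying on: C#4 → B3 → A3.
Statement 6 starts on A3 and keeps the same diatonic contour: A3 B3 E4 F#4.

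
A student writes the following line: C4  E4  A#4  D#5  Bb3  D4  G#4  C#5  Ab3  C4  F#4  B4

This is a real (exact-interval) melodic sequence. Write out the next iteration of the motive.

Taking 4-note groups, the heads are C4, Bb3, Ab3: the pattern moves down a 2nd.
Statement 4 starts on Gb3 and keeps the same exact contour: Gb3 Bb3 E4 A4.

Gb3 Bb3 E4 A4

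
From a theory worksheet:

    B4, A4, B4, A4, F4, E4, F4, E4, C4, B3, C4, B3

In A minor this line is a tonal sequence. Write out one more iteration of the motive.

G3 F3 G3 F3

The 4-note cells begin on B4, F4, C4 — each down a 4th from the last.
From G3 the diatonic shape gives G3 F3 G3 F3.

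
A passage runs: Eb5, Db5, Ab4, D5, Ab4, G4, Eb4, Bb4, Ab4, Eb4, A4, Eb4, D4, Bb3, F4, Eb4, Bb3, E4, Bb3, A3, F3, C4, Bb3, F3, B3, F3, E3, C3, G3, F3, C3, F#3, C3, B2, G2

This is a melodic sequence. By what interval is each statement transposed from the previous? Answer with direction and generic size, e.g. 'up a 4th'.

down a 4th

With a 7-note motive the entries are Eb5, Bb4, F4, C4, G3, each down a 4th from the previous.
From Eb5 to Bb4: down a 4th.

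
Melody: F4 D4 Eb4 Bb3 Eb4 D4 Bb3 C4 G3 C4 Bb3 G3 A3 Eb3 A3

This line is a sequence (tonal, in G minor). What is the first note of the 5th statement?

The 5-note cells begin on F4, D4, Bb3 — each down a 3rd from the last.
Continuing: G3 → Eb3. Statement 5 starts on Eb3.

Eb3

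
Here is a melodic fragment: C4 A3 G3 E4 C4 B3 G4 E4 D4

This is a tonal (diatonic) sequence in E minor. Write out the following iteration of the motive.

Taking 3-note groups, the heads are C4, E4, G4: the pattern moves up a 3rd.
Statement 4 starts on B4 and keeps the same diatonic contour: B4 G4 F#4.

B4 G4 F#4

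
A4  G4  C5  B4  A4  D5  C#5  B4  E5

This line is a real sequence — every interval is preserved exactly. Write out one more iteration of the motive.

D#5 C#5 F#5

Taking 3-note groups, the heads are A4, B4, C#5: the pattern moves up a 2nd.
Statement 4 starts on D#5 and keeps the same exact contour: D#5 C#5 F#5.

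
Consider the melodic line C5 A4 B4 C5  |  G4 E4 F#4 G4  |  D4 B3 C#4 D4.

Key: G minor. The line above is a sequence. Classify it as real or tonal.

real

Each cell has the same semitone pattern (-3, 2, 1) — intervals are preserved exactly.
And B4 lies outside G minor, so the sequence is real rather than tonal.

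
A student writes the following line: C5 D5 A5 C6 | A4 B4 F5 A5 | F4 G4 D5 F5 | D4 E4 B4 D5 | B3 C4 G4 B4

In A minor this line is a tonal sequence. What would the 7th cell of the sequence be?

Unit = 4 notes; the statements start on C5, A4, F4, D4, B3, moving down a 3rd each time.
Extending down a 3rd: G3 → E3.
From E3 the diatonic shape gives E3 F3 C4 E4.

E3 F3 C4 E4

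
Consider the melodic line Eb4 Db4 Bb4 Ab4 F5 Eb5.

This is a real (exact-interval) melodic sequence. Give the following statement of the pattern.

C6 Bb5

Taking 2-note groups, the heads are Eb4, Bb4, F5: the pattern moves up a 5th.
So cell 4 is C6 Bb5.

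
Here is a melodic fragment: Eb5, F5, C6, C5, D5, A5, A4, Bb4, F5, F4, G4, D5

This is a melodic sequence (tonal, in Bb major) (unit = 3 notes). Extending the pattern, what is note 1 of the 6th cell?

With 3-note cells, note 1 of each statement runs Eb5, C5, A4, F4.
Carrying that down a 3rd forward: D4 → Bb3.

Bb3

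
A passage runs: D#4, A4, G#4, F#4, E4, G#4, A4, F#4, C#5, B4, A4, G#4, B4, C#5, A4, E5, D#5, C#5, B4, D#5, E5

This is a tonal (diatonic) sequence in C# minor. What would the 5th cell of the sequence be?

E5 B5 A5 G#5 F#5 A5 B5

With a 7-note motive the entries are D#4, F#4, A4, each up a 3rd from the previous.
Extending up a 3rd: C#5 → E5.
Statement 5 starts on E5 and keeps the same diatonic contour: E5 B5 A5 G#5 F#5 A5 B5.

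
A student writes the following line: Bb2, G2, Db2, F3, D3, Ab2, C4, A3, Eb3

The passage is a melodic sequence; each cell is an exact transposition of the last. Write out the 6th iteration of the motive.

With a 3-note motive the entries are Bb2, F3, C4, each up a 5th from the previous.
Continuing the starts: G4 → D5 → A5.
So cell 6 is A5 F#5 C5.

A5 F#5 C5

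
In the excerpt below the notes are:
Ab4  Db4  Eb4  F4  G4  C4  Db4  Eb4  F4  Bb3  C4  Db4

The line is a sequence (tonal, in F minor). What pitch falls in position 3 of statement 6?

G3

With 4-note cells, note 3 of each statement runs Eb4, Db4, C4.
Carrying that down a 2nd forward: Bb3 → Ab3 → G3.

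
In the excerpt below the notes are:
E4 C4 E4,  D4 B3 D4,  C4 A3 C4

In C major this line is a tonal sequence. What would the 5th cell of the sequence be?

A3 F3 A3

Taking 3-note groups, the heads are E4, D4, C4: the pattern moves down a 2nd.
Continuing the starts: B3 → A3.
From A3 the diatonic shape gives A3 F3 A3.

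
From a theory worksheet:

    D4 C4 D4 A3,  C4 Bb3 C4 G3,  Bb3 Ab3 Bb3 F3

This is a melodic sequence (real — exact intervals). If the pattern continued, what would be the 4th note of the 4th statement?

Eb3

Grouping in 4s, the 4th note of each cell is A3, G3, F3.
From F3, down a 2nd gives Eb3.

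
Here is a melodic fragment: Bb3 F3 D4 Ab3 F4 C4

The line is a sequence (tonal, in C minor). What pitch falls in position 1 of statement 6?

With 2-note cells, note 1 of each statement runs Bb3, D4, F4.
Carrying that up a 3rd forward: Ab4 → C5 → Eb5.

Eb5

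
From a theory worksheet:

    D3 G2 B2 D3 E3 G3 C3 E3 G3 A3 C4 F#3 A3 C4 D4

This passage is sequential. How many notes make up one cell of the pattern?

15 notes total. Splitting into 3 groups of 5:
D3 G2 B2 D3 E3 | G3 C3 E3 G3 A3 | C4 F#3 A3 C4 D4
Each cell is the previous one up a 4th — so the unit is 5 notes.

5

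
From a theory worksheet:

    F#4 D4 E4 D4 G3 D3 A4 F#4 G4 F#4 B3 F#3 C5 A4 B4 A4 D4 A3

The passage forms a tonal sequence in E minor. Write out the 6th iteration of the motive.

The 6-note cells begin on F#4, A4, C5 — each up a 3rd from the last.
Continuing the starts: E5 → G5 → B5.
So cell 6 is B5 G5 A5 G5 C5 G4.

B5 G5 A5 G5 C5 G4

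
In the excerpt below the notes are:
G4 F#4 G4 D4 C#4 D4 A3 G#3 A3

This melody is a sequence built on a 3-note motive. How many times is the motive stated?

9 notes in groups of 3 gives 9/3 = 3 statements.
Starts: G4, D4, A3 — each down a 4th.

3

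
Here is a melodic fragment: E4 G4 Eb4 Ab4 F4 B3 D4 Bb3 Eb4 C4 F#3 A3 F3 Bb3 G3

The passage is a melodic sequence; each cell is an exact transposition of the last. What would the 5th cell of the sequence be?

G#2 B2 G2 C3 A2

With a 5-note motive the entries are E4, B3, F#3, each down a 4th from the previous.
Continuing the starts: C#3 → G#2.
From G#2 the exact shape gives G#2 B2 G2 C3 A2.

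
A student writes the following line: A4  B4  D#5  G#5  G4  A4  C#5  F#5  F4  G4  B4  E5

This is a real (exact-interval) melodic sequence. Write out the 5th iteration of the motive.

Db4 Eb4 G4 C5

Taking 4-note groups, the heads are A4, G4, F4: the pattern moves down a 2nd.
Carrying on: Eb4 → Db4.
So cell 5 is Db4 Eb4 G4 C5.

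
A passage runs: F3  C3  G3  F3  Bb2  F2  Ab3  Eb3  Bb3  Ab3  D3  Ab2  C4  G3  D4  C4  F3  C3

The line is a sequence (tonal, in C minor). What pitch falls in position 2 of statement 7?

Ab4

The unit is 6 notes. Position-2 pitches of the 3 shown cells: C3, Eb3, G3.
Each moves up a 3rd. Continuing: Bb3 → D4 → F4 → Ab4.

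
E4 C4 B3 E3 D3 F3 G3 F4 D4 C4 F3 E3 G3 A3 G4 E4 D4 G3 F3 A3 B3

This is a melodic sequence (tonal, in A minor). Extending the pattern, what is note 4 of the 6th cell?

C4

With 7-note cells, note 4 of each statement runs E3, F3, G3.
Each moves up a 2nd. Continuing: A3 → B3 → C4.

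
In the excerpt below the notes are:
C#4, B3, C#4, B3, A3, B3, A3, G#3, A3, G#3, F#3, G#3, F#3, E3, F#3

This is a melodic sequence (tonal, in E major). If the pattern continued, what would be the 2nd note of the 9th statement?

With 3-note cells, note 2 of each statement runs B3, A3, G#3, F#3, E3.
Each moves down a 2nd. Continuing: D#3 → C#3 → B2 → A2.

A2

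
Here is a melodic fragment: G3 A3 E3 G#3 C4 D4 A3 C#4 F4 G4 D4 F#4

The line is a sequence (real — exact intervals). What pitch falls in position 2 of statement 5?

The unit is 4 notes. Position-2 pitches of the 3 shown cells: A3, D4, G4.
Each moves up a 4th. Continuing: C5 → F5.

F5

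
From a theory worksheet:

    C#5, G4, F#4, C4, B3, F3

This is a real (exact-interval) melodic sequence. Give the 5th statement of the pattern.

A2 Eb2

The 2-note cells begin on C#5, F#4, B3 — each down a 5th from the last.
Continuing the starts: E3 → A2.
Statement 5 starts on A2 and keeps the same exact contour: A2 Eb2.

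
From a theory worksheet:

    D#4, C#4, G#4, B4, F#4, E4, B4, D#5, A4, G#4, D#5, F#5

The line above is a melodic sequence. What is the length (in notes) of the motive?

12 notes total. Splitting into 3 groups of 4:
D#4 C#4 G#4 B4 | F#4 E4 B4 D#5 | A4 G#4 D#5 F#5
Each cell is the previous one up a 3rd — so the unit is 4 notes.

4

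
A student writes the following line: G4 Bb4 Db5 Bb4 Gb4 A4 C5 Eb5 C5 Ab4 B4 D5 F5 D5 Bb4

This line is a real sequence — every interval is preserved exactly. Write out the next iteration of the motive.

The 5-note cells begin on G4, A4, B4 — each up a 2nd from the last.
So cell 4 is C#5 E5 G5 E5 C5.

C#5 E5 G5 E5 C5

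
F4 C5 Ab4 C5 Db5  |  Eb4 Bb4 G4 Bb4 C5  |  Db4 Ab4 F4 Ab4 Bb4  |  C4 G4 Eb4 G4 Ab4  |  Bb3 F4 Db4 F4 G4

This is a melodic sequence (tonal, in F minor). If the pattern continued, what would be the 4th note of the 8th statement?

C4

Grouping in 5s, the 4th note of each cell is C5, Bb4, Ab4, G4, F4.
Extending down a 2nd: Eb4 → Db4 → C4.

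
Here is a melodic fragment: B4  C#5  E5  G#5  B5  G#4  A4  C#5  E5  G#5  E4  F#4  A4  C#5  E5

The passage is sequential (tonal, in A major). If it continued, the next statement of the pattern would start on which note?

The 5-note cells begin on B4, G#4, E4 — each down a 3rd from the last.
The next head, down a 3rd from E4, is C#4.

C#4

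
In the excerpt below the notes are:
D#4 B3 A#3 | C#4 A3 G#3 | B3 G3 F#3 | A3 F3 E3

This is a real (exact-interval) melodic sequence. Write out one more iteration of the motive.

Unit = 3 notes; the statements start on D#4, C#4, B3, A3, moving down a 2nd each time.
So cell 5 is G3 Eb3 D3.

G3 Eb3 D3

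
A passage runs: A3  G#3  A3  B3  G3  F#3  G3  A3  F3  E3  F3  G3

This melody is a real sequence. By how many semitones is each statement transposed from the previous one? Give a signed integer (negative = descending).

-2

Taking 4-note groups, the heads are A3, G3, F3: the pattern moves down a 2nd.
Counting half-steps from A3 to G3: -2.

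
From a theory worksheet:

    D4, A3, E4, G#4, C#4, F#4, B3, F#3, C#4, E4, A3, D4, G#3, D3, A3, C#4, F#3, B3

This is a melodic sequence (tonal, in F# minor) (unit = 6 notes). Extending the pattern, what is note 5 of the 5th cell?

The unit is 6 notes. Position-5 pitches of the 3 shown cells: C#4, A3, F#3.
Extending down a 3rd: D3 → B2.

B2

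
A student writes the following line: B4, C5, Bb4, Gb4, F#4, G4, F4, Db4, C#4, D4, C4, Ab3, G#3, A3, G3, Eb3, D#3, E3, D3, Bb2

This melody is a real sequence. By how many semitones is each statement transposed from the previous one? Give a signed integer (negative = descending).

The 4-note cells begin on B4, F#4, C#4, G#3, D#3 — each down a 4th from the last.
B4 to F#4 spans -5 semitones.

-5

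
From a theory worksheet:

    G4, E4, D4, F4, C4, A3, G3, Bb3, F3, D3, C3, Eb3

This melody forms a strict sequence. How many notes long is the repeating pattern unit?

12 notes total. Splitting into 3 groups of 4:
G4 E4 D4 F4 | C4 A3 G3 Bb3 | F3 D3 C3 Eb3
Each cell is the previous one down a 5th — so the unit is 4 notes.

4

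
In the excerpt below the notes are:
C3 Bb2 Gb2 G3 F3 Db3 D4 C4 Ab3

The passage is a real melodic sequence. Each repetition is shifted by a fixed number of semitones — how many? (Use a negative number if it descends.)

7

The 3-note cells begin on C3, G3, D4 — each up a 5th from the last.
C3 to G3 spans +7 semitones.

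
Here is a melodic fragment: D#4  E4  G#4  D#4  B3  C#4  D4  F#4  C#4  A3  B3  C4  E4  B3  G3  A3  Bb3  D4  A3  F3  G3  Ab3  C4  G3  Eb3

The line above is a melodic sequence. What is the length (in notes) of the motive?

There are 25 notes; a 5-note unit gives 5 cells:
D#4 E4 G#4 D#4 B3 | C#4 D4 F#4 C#4 A3 | B3 C4 E4 B3 G3 | A3 Bb3 D4 A3 F3 | G3 Ab3 C4 G3 Eb3
Every group is a transposition down a 2nd of the one before; no shorter unit works.

5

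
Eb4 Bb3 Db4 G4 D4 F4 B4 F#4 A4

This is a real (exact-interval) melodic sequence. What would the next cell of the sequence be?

Unit = 3 notes; the statements start on Eb4, G4, B4, moving up a 3rd each time.
So cell 4 is D#5 A#4 C#5.

D#5 A#4 C#5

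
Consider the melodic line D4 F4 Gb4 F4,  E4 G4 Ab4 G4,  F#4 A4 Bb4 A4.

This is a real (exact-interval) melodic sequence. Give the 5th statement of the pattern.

Unit = 4 notes; the statements start on D4, E4, F#4, moving up a 2nd each time.
Carrying on: G#4 → A#4.
From A#4 the exact shape gives A#4 C#5 D5 C#5.

A#4 C#5 D5 C#5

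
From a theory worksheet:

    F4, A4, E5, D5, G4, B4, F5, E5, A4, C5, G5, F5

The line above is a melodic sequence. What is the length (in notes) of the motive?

12 notes total. Splitting into 3 groups of 4:
F4 A4 E5 D5 | G4 B4 F5 E5 | A4 C5 G5 F5
Each cell is the previous one up a 2nd — so the unit is 4 notes.

4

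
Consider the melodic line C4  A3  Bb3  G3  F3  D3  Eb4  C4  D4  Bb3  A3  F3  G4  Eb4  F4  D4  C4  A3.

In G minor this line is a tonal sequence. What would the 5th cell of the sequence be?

Unit = 6 notes; the statements start on C4, Eb4, G4, moving up a 3rd each time.
Continuing the starts: Bb4 → D5.
From D5 the diatonic shape gives D5 Bb4 C5 A4 G4 Eb4.

D5 Bb4 C5 A4 G4 Eb4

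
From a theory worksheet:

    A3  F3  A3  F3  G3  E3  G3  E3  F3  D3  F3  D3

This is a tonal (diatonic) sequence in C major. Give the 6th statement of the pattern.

C3 A2 C3 A2

Unit = 4 notes; the statements start on A3, G3, F3, moving down a 2nd each time.
Continuing the starts: E3 → D3 → C3.
So cell 6 is C3 A2 C3 A2.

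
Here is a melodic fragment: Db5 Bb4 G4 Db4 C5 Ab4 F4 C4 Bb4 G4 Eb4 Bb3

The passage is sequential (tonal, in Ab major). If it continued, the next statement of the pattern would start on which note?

Ab4

The 4-note cells begin on Db5, C5, Bb4 — each down a 2nd from the last.
The next head, down a 2nd from Bb4, is Ab4.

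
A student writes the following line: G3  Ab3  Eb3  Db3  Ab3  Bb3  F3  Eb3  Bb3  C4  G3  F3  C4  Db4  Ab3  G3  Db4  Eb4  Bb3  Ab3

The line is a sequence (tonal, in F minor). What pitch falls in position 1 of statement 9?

Ab4

With 4-note cells, note 1 of each statement runs G3, Ab3, Bb3, C4, Db4.
Each moves up a 2nd. Continuing: Eb4 → F4 → G4 → Ab4.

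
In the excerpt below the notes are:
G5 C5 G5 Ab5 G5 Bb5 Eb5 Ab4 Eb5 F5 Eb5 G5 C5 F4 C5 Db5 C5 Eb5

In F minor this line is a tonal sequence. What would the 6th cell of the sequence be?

Db4 G3 Db4 Eb4 Db4 F4

The 6-note cells begin on G5, Eb5, C5 — each down a 3rd from the last.
Continuing the starts: Ab4 → F4 → Db4.
So cell 6 is Db4 G3 Db4 Eb4 Db4 F4.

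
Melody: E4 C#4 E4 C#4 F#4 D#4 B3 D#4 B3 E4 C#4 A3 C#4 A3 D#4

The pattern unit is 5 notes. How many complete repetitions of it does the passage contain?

15 notes in groups of 5 gives 15/5 = 3 statements.
Starts: E4, D#4, C#4 — each down a 2nd.

3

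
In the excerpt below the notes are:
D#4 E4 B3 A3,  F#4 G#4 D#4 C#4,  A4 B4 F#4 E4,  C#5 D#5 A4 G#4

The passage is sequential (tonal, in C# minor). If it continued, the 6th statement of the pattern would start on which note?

G#5

The 4-note cells begin on D#4, F#4, A4, C#5 — each up a 3rd from the last.
Continuing: E5 → G#5. Statement 6 starts on G#5.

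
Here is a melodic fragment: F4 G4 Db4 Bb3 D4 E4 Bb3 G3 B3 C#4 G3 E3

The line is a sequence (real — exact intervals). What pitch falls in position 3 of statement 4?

With 4-note cells, note 3 of each statement runs Db4, Bb3, G3.
One more down a 3rd gives E3.

E3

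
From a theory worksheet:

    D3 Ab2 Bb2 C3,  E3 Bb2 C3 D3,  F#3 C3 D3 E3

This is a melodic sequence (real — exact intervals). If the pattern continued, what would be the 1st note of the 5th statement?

Grouping in 4s, the 1st note of each cell is D3, E3, F#3.
Carrying that up a 2nd forward: G#3 → A#3.

A#3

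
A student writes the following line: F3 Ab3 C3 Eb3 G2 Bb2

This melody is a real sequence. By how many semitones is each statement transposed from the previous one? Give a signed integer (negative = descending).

-5

Taking 2-note groups, the heads are F3, C3, G2: the pattern moves down a 4th.
F3→C3 is 48 − 53 = -5 semitones.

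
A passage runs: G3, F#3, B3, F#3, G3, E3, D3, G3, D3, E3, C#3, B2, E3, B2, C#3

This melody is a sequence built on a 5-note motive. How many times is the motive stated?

3

15 notes in groups of 5 gives 15/5 = 3 statements.
Starts: G3, E3, C#3 — each down a 3rd.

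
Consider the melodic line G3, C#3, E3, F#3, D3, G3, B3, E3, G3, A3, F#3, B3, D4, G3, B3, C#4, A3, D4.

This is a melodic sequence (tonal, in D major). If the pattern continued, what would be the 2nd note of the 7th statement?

The unit is 6 notes. Position-2 pitches of the 3 shown cells: C#3, E3, G3.
Carrying that up a 3rd forward: B3 → D4 → F#4 → A4.

A4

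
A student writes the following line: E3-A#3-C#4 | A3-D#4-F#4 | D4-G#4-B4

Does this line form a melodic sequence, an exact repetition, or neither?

Each 3-note cell is the previous one transposed up a 4th.

sequence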